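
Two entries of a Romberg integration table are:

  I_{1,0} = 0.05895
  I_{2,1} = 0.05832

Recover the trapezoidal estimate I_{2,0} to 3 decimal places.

0.058

From I_{2,1} = (4·I_{2,0} − I_{1,0})/3, solve for I_{2,0}:
4·I_{2,0} = 3·0.05832 + 0.05895 = 0.23391
I_{2,0} = 0.05848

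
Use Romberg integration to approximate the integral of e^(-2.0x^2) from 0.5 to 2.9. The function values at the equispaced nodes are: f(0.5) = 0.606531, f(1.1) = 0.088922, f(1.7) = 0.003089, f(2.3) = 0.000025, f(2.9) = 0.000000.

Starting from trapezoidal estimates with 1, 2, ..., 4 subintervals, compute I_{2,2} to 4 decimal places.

I_{0,0} (trapezoid, 1 panel, h=2.4000): 0.727837
I_{1,0} (trapezoid, 2 panels, h=1.2000): 0.367625
I_{2,0} (trapezoid, 4 panels, h=0.6000): 0.237181
I_{1,1} = 0.367625 + (0.367625 − 0.727837)/3 = 0.247554
I_{2,1} = 0.237181 + (0.237181 − 0.367625)/3 = 0.193700
I_{2,2} = 0.193700 + (0.193700 − 0.247554)/15 = 0.190110

0.1901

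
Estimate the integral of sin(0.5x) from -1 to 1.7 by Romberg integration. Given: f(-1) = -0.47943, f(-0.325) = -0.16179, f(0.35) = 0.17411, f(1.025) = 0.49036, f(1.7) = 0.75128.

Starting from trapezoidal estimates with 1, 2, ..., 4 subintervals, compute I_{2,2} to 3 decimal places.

I_{0,0} (trapezoid, 1 panel, h=2.7000): 0.36700
I_{1,0} (trapezoid, 2 panels, h=1.3500): 0.41855
I_{2,0} (trapezoid, 4 panels, h=0.6750): 0.43106
I_{1,1} = 0.41855 + (0.41855 − 0.36700)/3 = 0.43573
I_{2,1} = 0.43106 + (0.43106 − 0.41855)/3 = 0.43523
I_{2,2} = 0.43523 + (0.43523 − 0.43573)/15 = 0.43520

0.435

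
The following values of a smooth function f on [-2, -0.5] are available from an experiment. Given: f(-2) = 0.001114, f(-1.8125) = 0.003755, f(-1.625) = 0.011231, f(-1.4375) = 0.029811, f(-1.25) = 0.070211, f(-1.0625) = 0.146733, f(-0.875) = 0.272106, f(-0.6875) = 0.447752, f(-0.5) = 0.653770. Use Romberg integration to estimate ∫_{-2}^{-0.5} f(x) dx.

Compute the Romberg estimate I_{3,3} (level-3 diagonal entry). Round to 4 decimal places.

0.2422

I_{0,0} (trapezoid, 1 panel, h=1.5000): 0.491163
I_{1,0} (trapezoid, 2 panels, h=0.7500): 0.298240
I_{2,0} (trapezoid, 4 panels, h=0.3750): 0.255371
I_{3,0} (trapezoid, 8 panels, h=0.1875): 0.245445
I_{1,1} = 0.298240 + (0.298240 − 0.491163)/3 = 0.233932
I_{2,1} = 0.255371 + (0.255371 − 0.298240)/3 = 0.241081
I_{3,1} = 0.245445 + (0.245445 − 0.255371)/3 = 0.242136
I_{2,2} = 0.241081 + (0.241081 − 0.233932)/15 = 0.241558
I_{3,2} = 0.242136 + (0.242136 − 0.241081)/15 = 0.242206
I_{3,3} = 0.242206 + (0.242206 − 0.241558)/63 = 0.242216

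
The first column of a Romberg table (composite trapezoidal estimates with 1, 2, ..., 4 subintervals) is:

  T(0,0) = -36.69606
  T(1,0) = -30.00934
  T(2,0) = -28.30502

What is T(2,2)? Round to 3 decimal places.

T(1,1) = -30.00934 + (-30.00934 − (-36.69606))/3 = -27.78043
T(2,1) = -28.30502 + (-28.30502 − (-30.00934))/3 = -27.73691
T(2,2) = (16·(-27.73691) − (-27.78043)) / 15 = -27.73401

-27.734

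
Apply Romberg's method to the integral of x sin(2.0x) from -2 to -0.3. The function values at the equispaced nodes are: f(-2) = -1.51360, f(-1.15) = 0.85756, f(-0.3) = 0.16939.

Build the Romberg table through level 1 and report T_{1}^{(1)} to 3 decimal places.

T_{0}^{(0)} (trapezoid, 1 panel, h=1.7000): -1.14258
T_{1}^{(0)} (trapezoid, 2 panels, h=0.8500): 0.15764
T_{1}^{(1)} = 0.15764 + (0.15764 − (-1.14258))/3 = 0.59105

0.591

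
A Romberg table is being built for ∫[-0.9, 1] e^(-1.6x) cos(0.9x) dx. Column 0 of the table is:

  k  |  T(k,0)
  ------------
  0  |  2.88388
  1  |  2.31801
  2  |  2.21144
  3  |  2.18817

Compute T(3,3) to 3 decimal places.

Richardson extrapolation on the trapezoidal column (denominator 4−1=3):
T(1,1) = 2.31801 + (2.31801 − 2.88388)/3 = 2.12939
T(2,1) = (4·2.21144 − 2.31801) / 3 = 2.17592
T(3,1) = (4·2.18817 − 2.21144) / 3 = 2.18041
T(2,2) = 2.17592 + (2.17592 − 2.12939)/15 = 2.17902
T(3,2) = (16·2.18041 − 2.17592) / 15 = 2.18071
T(3,3) = (64·2.18071 − 2.17902) / 63 = 2.18074

2.181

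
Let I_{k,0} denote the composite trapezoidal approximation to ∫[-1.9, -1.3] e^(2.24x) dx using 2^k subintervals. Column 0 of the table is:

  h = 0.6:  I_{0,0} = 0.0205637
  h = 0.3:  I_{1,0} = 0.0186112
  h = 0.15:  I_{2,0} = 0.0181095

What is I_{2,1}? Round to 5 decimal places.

0.01794

I_{2,1} = 0.0181095 + (0.0181095 − 0.0186112)/3 = 0.0179423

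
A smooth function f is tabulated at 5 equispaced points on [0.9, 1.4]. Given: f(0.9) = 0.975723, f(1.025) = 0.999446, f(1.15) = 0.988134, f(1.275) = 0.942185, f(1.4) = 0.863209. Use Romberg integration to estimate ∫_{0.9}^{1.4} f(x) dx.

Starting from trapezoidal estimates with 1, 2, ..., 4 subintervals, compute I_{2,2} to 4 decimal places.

I_{0,0} (trapezoid, 1 panel, h=0.5000): 0.459733
I_{1,0} (trapezoid, 2 panels, h=0.2500): 0.476900
I_{2,0} (trapezoid, 4 panels, h=0.1250): 0.481154
I_{1,1} = 0.476900 + (0.476900 − 0.459733)/3 = 0.482622
I_{2,1} = 0.481154 + (0.481154 − 0.476900)/3 = 0.482572
I_{2,2} = 0.482572 + (0.482572 − 0.482622)/15 = 0.482569

0.4826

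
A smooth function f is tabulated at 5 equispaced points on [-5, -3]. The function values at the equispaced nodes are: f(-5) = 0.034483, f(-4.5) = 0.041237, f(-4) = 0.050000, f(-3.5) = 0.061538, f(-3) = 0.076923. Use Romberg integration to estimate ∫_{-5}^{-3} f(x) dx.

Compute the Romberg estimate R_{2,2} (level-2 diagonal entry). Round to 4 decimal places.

R_{0,0} (trapezoid, 1 panel, h=2.0000): 0.111406
R_{1,0} (trapezoid, 2 panels, h=1.0000): 0.105703
R_{2,0} (trapezoid, 4 panels, h=0.5000): 0.104239
R_{1,1} = 0.105703 + (0.105703 − 0.111406)/3 = 0.103802
R_{2,1} = 0.104239 + (0.104239 − 0.105703)/3 = 0.103751
R_{2,2} = 0.103751 + (0.103751 − 0.103802)/15 = 0.103748

0.1037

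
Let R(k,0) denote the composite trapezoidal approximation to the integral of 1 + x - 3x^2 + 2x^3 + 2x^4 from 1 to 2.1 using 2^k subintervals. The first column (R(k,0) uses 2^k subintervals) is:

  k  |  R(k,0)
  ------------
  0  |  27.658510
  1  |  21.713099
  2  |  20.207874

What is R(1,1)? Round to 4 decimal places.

19.7313

Richardson extrapolation on the trapezoidal column (denominator 4−1=3):
R(1,1) = 21.713099 + (21.713099 − 27.658510)/3 = 19.731295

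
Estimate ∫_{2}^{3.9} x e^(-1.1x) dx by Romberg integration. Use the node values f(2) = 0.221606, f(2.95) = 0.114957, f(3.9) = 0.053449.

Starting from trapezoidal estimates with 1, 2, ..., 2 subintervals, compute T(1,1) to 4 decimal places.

0.2327

T(0,0) (trapezoid, 1 panel, h=1.9000): 0.261302
T(1,0) (trapezoid, 2 panels, h=0.9500): 0.239860
T(1,1) = 0.239860 + (0.239860 − 0.261302)/3 = 0.232713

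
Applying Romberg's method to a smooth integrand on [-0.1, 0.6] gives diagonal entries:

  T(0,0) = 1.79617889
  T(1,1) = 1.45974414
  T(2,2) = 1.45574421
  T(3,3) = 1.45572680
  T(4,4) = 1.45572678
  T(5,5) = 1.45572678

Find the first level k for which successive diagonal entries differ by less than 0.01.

|T(1,1) − T(0,0)| = 0.33643475 ≥ 0.01
|T(2,2) − T(1,1)| = 0.00399993 < 0.01

k = 2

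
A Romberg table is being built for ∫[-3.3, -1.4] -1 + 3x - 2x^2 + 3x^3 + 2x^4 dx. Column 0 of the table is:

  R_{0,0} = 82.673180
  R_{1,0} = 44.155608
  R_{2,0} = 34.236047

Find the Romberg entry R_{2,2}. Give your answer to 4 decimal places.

30.9037

Richardson extrapolation on the trapezoidal column (denominator 4−1=3):
R_{1,1} = (4·44.155608 − 82.673180) / 3 = 31.316417
R_{2,1} = (4·34.236047 − 44.155608) / 3 = 30.929527
R_{2,2} = 30.929527 + (30.929527 − 31.316417)/15 = 30.903734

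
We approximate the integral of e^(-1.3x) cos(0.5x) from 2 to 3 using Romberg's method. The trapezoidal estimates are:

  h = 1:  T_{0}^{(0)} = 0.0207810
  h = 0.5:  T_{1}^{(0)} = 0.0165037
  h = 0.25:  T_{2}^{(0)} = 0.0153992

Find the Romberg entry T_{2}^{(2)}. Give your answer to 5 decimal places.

Richardson extrapolation on the trapezoidal column (denominator 4−1=3):
T_{1}^{(1)} = 0.0165037 + (0.0165037 − 0.0207810)/3 = 0.0150779
T_{2}^{(1)} = (4·0.0153992 − 0.0165037) / 3 = 0.0150310
T_{2}^{(2)} = 0.0150310 + (0.0150310 − 0.0150779)/15 = 0.0150279

0.01503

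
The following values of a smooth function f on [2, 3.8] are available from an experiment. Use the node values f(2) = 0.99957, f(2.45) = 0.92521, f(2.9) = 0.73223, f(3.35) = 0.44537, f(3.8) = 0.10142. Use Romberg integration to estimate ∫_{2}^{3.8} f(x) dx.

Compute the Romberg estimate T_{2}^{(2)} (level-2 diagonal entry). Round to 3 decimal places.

T_{0}^{(0)} (trapezoid, 1 panel, h=1.8000): 0.99089
T_{1}^{(0)} (trapezoid, 2 panels, h=0.9000): 1.15445
T_{2}^{(0)} (trapezoid, 4 panels, h=0.4500): 1.19399
T_{1}^{(1)} = 1.15445 + (1.15445 − 0.99089)/3 = 1.20897
T_{2}^{(1)} = 1.19399 + (1.19399 − 1.15445)/3 = 1.20717
T_{2}^{(2)} = 1.20717 + (1.20717 − 1.20897)/15 = 1.20705

1.207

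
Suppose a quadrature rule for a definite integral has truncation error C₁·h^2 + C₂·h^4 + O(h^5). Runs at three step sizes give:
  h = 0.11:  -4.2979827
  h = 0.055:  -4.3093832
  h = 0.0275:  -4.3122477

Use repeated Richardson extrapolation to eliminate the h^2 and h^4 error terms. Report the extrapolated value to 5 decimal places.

-4.31320

First eliminate the h^2 term (factor 2^2 = 4):
  B₁ = (4·(-4.3093832) − (-4.2979827))/3 = -4.3131834
  B₂ = (4·(-4.3122477) − (-4.3093832))/3 = -4.3132025
Then eliminate the h^4 term (factor 2^4 = 16):
  (16·(-4.3132025) − (-4.3131834))/15 = -4.3132038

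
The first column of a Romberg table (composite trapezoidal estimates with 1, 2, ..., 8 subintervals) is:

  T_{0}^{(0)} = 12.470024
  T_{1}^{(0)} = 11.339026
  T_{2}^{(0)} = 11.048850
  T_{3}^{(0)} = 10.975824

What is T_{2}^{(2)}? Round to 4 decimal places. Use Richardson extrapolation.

Richardson extrapolation on the trapezoidal column (denominator 4−1=3):
T_{1}^{(1)} = 11.339026 + (11.339026 − 12.470024)/3 = 10.962027
T_{2}^{(1)} = 11.048850 + (11.048850 − 11.339026)/3 = 10.952125
T_{2}^{(2)} = (16·10.952125 − 10.962027) / 15 = 10.951465
(Column j=1 coincides with Simpson's rule on the same nodes.)

10.9515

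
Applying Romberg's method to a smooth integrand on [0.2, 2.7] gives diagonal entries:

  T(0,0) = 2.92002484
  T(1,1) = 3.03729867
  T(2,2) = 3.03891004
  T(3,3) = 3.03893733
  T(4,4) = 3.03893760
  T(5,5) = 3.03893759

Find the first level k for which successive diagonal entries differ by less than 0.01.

k = 2

|T(1,1) − T(0,0)| = 0.11727383 ≥ 0.01
|T(2,2) − T(1,1)| = 0.00161137 < 0.01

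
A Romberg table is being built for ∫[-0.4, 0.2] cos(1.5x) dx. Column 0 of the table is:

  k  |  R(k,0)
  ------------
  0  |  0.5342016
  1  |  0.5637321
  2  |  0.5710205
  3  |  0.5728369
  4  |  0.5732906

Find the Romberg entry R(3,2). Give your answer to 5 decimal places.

0.57344

Richardson extrapolation on the trapezoidal column (denominator 4−1=3):
R(2,1) = (4·0.5710205 − 0.5637321) / 3 = 0.5734500
R(3,1) = (4·0.5728369 − 0.5710205) / 3 = 0.5734424
R(3,2) = (16·0.5734424 − 0.5734500) / 15 = 0.5734419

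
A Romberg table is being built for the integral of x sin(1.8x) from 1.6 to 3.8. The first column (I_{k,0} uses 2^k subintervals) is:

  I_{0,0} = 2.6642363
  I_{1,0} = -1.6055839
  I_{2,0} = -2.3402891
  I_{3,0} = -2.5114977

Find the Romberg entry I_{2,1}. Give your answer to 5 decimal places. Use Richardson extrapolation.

-2.58519

I_{2,1} = -2.3402891 + (-2.3402891 − (-1.6055839))/3 = -2.5851908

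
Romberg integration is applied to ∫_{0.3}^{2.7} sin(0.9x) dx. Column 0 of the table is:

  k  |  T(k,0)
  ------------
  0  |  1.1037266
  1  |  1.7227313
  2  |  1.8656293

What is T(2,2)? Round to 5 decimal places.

1.91221

Richardson extrapolation on the trapezoidal column (denominator 4−1=3):
T(1,1) = 1.7227313 + (1.7227313 − 1.1037266)/3 = 1.9290662
T(2,1) = 1.8656293 + (1.8656293 − 1.7227313)/3 = 1.9132620
T(2,2) = (16·1.9132620 − 1.9290662) / 15 = 1.9122084
(Column j=1 coincides with Simpson's rule on the same nodes.)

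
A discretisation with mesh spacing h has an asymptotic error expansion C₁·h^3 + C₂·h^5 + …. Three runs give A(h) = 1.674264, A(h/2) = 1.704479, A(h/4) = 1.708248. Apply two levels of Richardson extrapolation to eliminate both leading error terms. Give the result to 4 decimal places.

First eliminate the h^3 term (factor 2^3 = 8):
  B₁ = (8·1.704479 − 1.674264)/7 = 1.708795
  B₂ = (8·1.708248 − 1.704479)/7 = 1.708786
Then eliminate the h^5 term (factor 2^5 = 32):
  (32·1.708786 − 1.708795)/31 = 1.708786

1.7088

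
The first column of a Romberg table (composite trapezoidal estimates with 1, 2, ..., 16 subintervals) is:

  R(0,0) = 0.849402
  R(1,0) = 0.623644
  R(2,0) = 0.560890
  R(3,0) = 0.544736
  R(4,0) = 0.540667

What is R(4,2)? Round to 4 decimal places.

0.5393

R(3,1) = 0.544736 + (0.544736 − 0.560890)/3 = 0.539351
R(4,1) = 0.540667 + (0.540667 − 0.544736)/3 = 0.539311
R(4,2) = 0.539311 + (0.539311 − 0.539351)/15 = 0.539308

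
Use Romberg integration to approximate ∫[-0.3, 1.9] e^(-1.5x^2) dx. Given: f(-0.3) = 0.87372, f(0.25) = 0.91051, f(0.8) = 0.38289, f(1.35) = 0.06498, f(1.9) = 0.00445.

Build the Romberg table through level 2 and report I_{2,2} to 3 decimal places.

I_{0,0} (trapezoid, 1 panel, h=2.2000): 0.96599
I_{1,0} (trapezoid, 2 panels, h=1.1000): 0.90417
I_{2,0} (trapezoid, 4 panels, h=0.5500): 0.98861
I_{1,1} = 0.90417 + (0.90417 − 0.96599)/3 = 0.88356
I_{2,1} = 0.98861 + (0.98861 − 0.90417)/3 = 1.01676
I_{2,2} = 1.01676 + (1.01676 − 0.88356)/15 = 1.02564

1.026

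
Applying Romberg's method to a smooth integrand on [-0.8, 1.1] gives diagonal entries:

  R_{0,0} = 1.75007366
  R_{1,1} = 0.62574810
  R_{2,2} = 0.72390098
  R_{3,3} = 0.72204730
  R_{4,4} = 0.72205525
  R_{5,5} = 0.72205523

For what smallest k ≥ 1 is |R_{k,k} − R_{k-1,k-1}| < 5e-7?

k = 5

|R_{1,1} − R_{0,0}| = 1.12432556 ≥ 5e-7
|R_{2,2} − R_{1,1}| = 0.09815288 ≥ 5e-7
|R_{3,3} − R_{2,2}| = 0.00185368 ≥ 5e-7
|R_{4,4} − R_{3,3}| = 0.00000795 ≥ 5e-7
|R_{5,5} − R_{4,4}| = 0.00000002 < 5e-7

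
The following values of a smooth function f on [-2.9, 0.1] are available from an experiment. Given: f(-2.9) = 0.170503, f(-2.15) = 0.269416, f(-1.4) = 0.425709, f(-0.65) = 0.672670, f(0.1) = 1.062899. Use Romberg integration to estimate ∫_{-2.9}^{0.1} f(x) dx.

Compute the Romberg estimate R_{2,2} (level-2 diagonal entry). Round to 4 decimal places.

R_{0,0} (trapezoid, 1 panel, h=3.0000): 1.850103
R_{1,0} (trapezoid, 2 panels, h=1.5000): 1.563615
R_{2,0} (trapezoid, 4 panels, h=0.7500): 1.488372
R_{1,1} = 1.563615 + (1.563615 − 1.850103)/3 = 1.468119
R_{2,1} = 1.488372 + (1.488372 − 1.563615)/3 = 1.463291
R_{2,2} = 1.463291 + (1.463291 − 1.468119)/15 = 1.462969

1.4630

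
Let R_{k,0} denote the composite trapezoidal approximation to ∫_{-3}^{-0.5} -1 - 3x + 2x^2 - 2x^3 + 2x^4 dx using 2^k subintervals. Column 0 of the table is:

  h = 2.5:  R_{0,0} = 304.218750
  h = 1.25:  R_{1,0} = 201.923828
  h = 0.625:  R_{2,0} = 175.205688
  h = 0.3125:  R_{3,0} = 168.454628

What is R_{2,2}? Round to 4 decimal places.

Richardson extrapolation on the trapezoidal column (denominator 4−1=3):
R_{1,1} = (4·201.923828 − 304.218750) / 3 = 167.825521
R_{2,1} = (4·175.205688 − 201.923828) / 3 = 166.299641
R_{2,2} = 166.299641 + (166.299641 − 167.825521)/15 = 166.197916

166.1979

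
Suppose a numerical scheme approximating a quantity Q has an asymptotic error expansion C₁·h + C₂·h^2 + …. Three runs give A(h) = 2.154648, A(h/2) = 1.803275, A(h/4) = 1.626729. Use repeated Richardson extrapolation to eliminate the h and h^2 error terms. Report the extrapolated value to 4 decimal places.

1.4496

First eliminate the h term (factor 2^1 = 2):
  B₁ = (2·1.803275 − 2.154648)/1 = 1.451902
  B₂ = (2·1.626729 − 1.803275)/1 = 1.450183
Then eliminate the h^2 term (factor 2^2 = 4):
  (4·1.450183 − 1.451902)/3 = 1.449610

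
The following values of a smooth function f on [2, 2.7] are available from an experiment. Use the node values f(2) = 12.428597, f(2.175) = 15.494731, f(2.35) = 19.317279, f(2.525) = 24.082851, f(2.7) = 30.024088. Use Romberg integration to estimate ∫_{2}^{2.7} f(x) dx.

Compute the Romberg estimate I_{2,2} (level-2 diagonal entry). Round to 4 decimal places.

13.9647

I_{0,0} (trapezoid, 1 panel, h=0.7000): 14.858440
I_{1,0} (trapezoid, 2 panels, h=0.3500): 14.190268
I_{2,0} (trapezoid, 4 panels, h=0.1750): 14.021211
I_{1,1} = 14.190268 + (14.190268 − 14.858440)/3 = 13.967544
I_{2,1} = 14.021211 + (14.021211 − 14.190268)/3 = 13.964859
I_{2,2} = 13.964859 + (13.964859 − 13.967544)/15 = 13.964680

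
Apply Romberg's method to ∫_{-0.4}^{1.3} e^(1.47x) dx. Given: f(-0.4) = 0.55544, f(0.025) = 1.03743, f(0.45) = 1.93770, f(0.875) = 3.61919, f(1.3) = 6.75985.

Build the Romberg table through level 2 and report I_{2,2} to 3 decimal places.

4.221

I_{0,0} (trapezoid, 1 panel, h=1.7000): 6.21800
I_{1,0} (trapezoid, 2 panels, h=0.8500): 4.75604
I_{2,0} (trapezoid, 4 panels, h=0.4250): 4.35709
I_{1,1} = 4.75604 + (4.75604 − 6.21800)/3 = 4.26872
I_{2,1} = 4.35709 + (4.35709 − 4.75604)/3 = 4.22411
I_{2,2} = 4.22411 + (4.22411 − 4.26872)/15 = 4.22114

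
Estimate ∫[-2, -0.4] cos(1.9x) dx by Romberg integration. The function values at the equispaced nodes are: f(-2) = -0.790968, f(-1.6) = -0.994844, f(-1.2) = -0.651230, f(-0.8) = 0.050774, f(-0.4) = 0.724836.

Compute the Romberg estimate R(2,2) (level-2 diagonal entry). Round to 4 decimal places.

-0.6842

R(0,0) (trapezoid, 1 panel, h=1.6000): -0.052906
R(1,0) (trapezoid, 2 panels, h=0.8000): -0.547437
R(2,0) (trapezoid, 4 panels, h=0.4000): -0.651346
R(1,1) = -0.547437 + (-0.547437 − (-0.052906))/3 = -0.712281
R(2,1) = -0.651346 + (-0.651346 − (-0.547437))/3 = -0.685982
R(2,2) = -0.685982 + (-0.685982 − (-0.712281))/15 = -0.684229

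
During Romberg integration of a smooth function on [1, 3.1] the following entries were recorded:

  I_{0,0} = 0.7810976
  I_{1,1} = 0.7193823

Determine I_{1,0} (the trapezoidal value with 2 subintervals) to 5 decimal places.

From I_{1,1} = (4·I_{1,0} − I_{0,0})/3, solve for I_{1,0}:
4·I_{1,0} = 3·0.7193823 + 0.7810976 = 2.9392445
I_{1,0} = 0.7348111

0.73481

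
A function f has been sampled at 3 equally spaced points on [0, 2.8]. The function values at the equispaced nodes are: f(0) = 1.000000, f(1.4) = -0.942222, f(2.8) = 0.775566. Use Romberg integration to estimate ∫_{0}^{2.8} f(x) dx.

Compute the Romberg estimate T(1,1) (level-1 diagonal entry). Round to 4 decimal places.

T(0,0) (trapezoid, 1 panel, h=2.8000): 2.485792
T(1,0) (trapezoid, 2 panels, h=1.4000): -0.076215
T(1,1) = -0.076215 + (-0.076215 − 2.485792)/3 = -0.930217

-0.9302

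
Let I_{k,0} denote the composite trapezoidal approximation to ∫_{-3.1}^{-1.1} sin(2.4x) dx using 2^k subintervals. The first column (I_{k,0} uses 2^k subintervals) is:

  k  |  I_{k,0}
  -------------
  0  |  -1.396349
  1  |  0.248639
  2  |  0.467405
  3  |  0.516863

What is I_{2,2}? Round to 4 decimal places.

Richardson extrapolation on the trapezoidal column (denominator 4−1=3):
I_{1,1} = (4·0.248639 − (-1.396349)) / 3 = 0.796968
I_{2,1} = (4·0.467405 − 0.248639) / 3 = 0.540327
I_{2,2} = (16·0.540327 − 0.796968) / 15 = 0.523218

0.5232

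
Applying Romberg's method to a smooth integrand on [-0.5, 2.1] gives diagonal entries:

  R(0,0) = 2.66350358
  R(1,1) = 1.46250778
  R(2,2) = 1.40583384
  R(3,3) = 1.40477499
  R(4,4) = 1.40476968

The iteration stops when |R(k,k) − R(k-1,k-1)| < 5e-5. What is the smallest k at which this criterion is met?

|R(1,1) − R(0,0)| = 1.20099580 ≥ 5e-5
|R(2,2) − R(1,1)| = 0.05667394 ≥ 5e-5
|R(3,3) − R(2,2)| = 0.00105885 ≥ 5e-5
|R(4,4) − R(3,3)| = 0.00000531 < 5e-5

k = 4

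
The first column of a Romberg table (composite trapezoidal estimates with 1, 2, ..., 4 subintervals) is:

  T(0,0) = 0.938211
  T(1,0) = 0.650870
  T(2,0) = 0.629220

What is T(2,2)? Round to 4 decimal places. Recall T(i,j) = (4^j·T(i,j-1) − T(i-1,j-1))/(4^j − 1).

0.6265

T(1,1) = (4·0.650870 − 0.938211) / 3 = 0.555090
T(2,1) = 0.629220 + (0.629220 − 0.650870)/3 = 0.622003
T(2,2) = 0.622003 + (0.622003 − 0.555090)/15 = 0.626464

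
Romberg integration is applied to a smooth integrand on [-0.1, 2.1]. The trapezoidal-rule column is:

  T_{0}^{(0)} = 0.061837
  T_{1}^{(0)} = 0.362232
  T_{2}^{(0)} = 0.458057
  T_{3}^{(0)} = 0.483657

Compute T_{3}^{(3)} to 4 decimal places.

T_{1}^{(1)} = (4·0.362232 − 0.061837) / 3 = 0.462364
T_{2}^{(1)} = (4·0.458057 − 0.362232) / 3 = 0.489999
T_{3}^{(1)} = 0.483657 + (0.483657 − 0.458057)/3 = 0.492190
T_{2}^{(2)} = 0.489999 + (0.489999 − 0.462364)/15 = 0.491841
T_{3}^{(2)} = 0.492190 + (0.492190 − 0.489999)/15 = 0.492336
T_{3}^{(3)} = (64·0.492336 − 0.491841) / 63 = 0.492344

0.4923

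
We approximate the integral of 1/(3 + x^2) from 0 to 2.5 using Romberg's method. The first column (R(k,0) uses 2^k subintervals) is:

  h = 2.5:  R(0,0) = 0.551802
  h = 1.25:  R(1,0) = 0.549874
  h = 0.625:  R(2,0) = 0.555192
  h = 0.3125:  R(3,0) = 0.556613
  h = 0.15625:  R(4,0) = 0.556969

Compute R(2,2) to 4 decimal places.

0.5575

Richardson extrapolation on the trapezoidal column (denominator 4−1=3):
R(1,1) = (4·0.549874 − 0.551802) / 3 = 0.549231
R(2,1) = (4·0.555192 − 0.549874) / 3 = 0.556965
R(2,2) = 0.556965 + (0.556965 − 0.549231)/15 = 0.557481
(Column j=1 coincides with Simpson's rule on the same nodes.)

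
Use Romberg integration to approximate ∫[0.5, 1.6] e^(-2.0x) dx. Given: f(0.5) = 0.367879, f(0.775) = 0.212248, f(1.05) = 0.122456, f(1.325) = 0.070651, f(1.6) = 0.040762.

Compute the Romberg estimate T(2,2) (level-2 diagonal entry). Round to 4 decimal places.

0.1636

T(0,0) (trapezoid, 1 panel, h=1.1000): 0.224753
T(1,0) (trapezoid, 2 panels, h=0.5500): 0.179727
T(2,0) (trapezoid, 4 panels, h=0.2750): 0.167661
T(1,1) = 0.179727 + (0.179727 − 0.224753)/3 = 0.164718
T(2,1) = 0.167661 + (0.167661 − 0.179727)/3 = 0.163639
T(2,2) = 0.163639 + (0.163639 − 0.164718)/15 = 0.163567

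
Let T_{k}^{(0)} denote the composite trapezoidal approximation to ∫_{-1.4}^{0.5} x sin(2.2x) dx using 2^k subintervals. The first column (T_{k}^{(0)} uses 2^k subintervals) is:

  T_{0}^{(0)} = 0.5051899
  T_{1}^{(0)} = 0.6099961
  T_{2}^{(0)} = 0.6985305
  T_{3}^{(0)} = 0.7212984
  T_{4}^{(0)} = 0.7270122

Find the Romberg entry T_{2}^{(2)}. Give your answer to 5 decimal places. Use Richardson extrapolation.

Richardson extrapolation on the trapezoidal column (denominator 4−1=3):
T_{1}^{(1)} = (4·0.6099961 − 0.5051899) / 3 = 0.6449315
T_{2}^{(1)} = 0.6985305 + (0.6985305 − 0.6099961)/3 = 0.7280420
T_{2}^{(2)} = 0.7280420 + (0.7280420 − 0.6449315)/15 = 0.7335827
(Column j=1 coincides with Simpson's rule on the same nodes.)

0.73358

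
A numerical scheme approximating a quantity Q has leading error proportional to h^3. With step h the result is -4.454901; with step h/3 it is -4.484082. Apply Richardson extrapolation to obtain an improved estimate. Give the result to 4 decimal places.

-4.4852

Extrapolated value = (27·A(h/3) − A(h)) / (27 − 1)
= (27·(-4.484082) − (-4.454901)) / 26
= -116.615313 / 26 = -4.485204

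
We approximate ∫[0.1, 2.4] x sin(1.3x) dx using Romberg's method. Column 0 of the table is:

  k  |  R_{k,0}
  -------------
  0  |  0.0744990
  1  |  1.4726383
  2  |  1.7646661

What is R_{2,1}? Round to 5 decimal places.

Richardson extrapolation on the trapezoidal column (denominator 4−1=3):
R_{2,1} = 1.7646661 + (1.7646661 − 1.4726383)/3 = 1.8620087

1.86201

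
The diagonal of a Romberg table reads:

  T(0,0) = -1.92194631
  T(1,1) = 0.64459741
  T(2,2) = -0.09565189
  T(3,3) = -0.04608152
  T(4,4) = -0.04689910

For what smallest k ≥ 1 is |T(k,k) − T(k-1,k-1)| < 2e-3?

k = 4

|T(1,1) − T(0,0)| = 2.56654372 ≥ 2e-3
|T(2,2) − T(1,1)| = 0.74024930 ≥ 2e-3
|T(3,3) − T(2,2)| = 0.04957037 ≥ 2e-3
|T(4,4) − T(3,3)| = 0.00081758 < 2e-3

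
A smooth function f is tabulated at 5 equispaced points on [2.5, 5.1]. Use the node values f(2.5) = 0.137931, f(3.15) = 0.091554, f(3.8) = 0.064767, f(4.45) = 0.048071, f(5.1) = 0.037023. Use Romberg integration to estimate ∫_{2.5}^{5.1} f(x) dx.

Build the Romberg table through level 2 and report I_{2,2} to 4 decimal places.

0.1869

I_{0,0} (trapezoid, 1 panel, h=2.6000): 0.227440
I_{1,0} (trapezoid, 2 panels, h=1.3000): 0.197917
I_{2,0} (trapezoid, 4 panels, h=0.6500): 0.189715
I_{1,1} = 0.197917 + (0.197917 − 0.227440)/3 = 0.188076
I_{2,1} = 0.189715 + (0.189715 − 0.197917)/3 = 0.186981
I_{2,2} = 0.186981 + (0.186981 − 0.188076)/15 = 0.186908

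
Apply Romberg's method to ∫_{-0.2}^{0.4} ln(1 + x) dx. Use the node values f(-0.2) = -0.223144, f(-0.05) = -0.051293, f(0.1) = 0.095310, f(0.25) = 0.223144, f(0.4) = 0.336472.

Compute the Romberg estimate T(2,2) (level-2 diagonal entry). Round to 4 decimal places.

0.0496

T(0,0) (trapezoid, 1 panel, h=0.6000): 0.033998
T(1,0) (trapezoid, 2 panels, h=0.3000): 0.045592
T(2,0) (trapezoid, 4 panels, h=0.1500): 0.048574
T(1,1) = 0.045592 + (0.045592 − 0.033998)/3 = 0.049457
T(2,1) = 0.048574 + (0.048574 − 0.045592)/3 = 0.049568
T(2,2) = 0.049568 + (0.049568 − 0.049457)/15 = 0.049575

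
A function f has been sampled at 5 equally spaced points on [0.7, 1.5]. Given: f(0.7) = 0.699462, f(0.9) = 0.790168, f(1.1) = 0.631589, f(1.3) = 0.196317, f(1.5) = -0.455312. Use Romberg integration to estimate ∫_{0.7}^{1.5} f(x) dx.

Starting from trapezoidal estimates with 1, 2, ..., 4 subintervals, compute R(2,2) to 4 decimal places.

0.3632

R(0,0) (trapezoid, 1 panel, h=0.8000): 0.097660
R(1,0) (trapezoid, 2 panels, h=0.4000): 0.301466
R(2,0) (trapezoid, 4 panels, h=0.2000): 0.348030
R(1,1) = 0.301466 + (0.301466 − 0.097660)/3 = 0.369401
R(2,1) = 0.348030 + (0.348030 − 0.301466)/3 = 0.363551
R(2,2) = 0.363551 + (0.363551 − 0.369401)/15 = 0.363161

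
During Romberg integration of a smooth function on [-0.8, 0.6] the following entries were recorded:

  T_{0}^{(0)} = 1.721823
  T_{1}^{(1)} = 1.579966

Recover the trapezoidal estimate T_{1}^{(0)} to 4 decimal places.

From T_{1}^{(1)} = (4·T_{1}^{(0)} − T_{0}^{(0)})/3, solve for T_{1}^{(0)}:
4·T_{1}^{(0)} = 3·1.579966 + 1.721823 = 6.461721
T_{1}^{(0)} = 1.615430

1.6154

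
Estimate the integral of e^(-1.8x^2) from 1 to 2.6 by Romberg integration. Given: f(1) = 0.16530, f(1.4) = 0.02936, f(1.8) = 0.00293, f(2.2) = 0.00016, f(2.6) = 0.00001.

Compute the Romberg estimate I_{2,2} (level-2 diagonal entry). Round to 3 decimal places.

0.038

I_{0,0} (trapezoid, 1 panel, h=1.6000): 0.13225
I_{1,0} (trapezoid, 2 panels, h=0.8000): 0.06847
I_{2,0} (trapezoid, 4 panels, h=0.4000): 0.04604
I_{1,1} = 0.06847 + (0.06847 − 0.13225)/3 = 0.04721
I_{2,1} = 0.04604 + (0.04604 − 0.06847)/3 = 0.03856
I_{2,2} = 0.03856 + (0.03856 − 0.04721)/15 = 0.03798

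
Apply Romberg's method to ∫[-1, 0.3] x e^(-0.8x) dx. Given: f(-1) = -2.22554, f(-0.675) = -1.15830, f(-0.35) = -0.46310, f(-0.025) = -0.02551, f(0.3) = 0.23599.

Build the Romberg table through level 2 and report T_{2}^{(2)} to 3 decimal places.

T_{0}^{(0)} (trapezoid, 1 panel, h=1.3000): -1.29321
T_{1}^{(0)} (trapezoid, 2 panels, h=0.6500): -0.94762
T_{2}^{(0)} (trapezoid, 4 panels, h=0.3250): -0.85855
T_{1}^{(1)} = -0.94762 + (-0.94762 − (-1.29321))/3 = -0.83242
T_{2}^{(1)} = -0.85855 + (-0.85855 − (-0.94762))/3 = -0.82886
T_{2}^{(2)} = -0.82886 + (-0.82886 − (-0.83242))/15 = -0.82862

-0.829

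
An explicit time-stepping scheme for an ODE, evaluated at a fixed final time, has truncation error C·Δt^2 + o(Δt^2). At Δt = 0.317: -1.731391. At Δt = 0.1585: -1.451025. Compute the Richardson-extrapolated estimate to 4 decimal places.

-1.3576

The leading error scales as Δt^2; refining by a factor of 2 reduces it by 2^2 = 4.
Extrapolated value = (4·A(Δt/2) − A(Δt)) / (4 − 1)
= (4·(-1.451025) − (-1.731391)) / 3
= -4.072709 / 3 = -1.357570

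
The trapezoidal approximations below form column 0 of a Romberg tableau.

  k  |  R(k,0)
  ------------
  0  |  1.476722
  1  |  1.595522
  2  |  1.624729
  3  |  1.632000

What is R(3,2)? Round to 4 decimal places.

R(2,1) = 1.624729 + (1.624729 − 1.595522)/3 = 1.634465
R(3,1) = 1.632000 + (1.632000 − 1.624729)/3 = 1.634424
R(3,2) = (16·1.634424 − 1.634465) / 15 = 1.634421

1.6344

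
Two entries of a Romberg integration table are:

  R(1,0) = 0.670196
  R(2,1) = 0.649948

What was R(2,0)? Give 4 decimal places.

From R(2,1) = (4·R(2,0) − R(1,0))/3, solve for R(2,0):
4·R(2,0) = 3·0.649948 + 0.670196 = 2.620040
R(2,0) = 0.655010

0.6550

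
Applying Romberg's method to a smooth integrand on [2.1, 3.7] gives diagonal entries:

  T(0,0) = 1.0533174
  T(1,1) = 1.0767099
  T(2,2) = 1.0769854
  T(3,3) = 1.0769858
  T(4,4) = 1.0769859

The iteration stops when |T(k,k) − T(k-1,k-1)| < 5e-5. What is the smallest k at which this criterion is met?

k = 3

|T(1,1) − T(0,0)| = 0.0233925 ≥ 5e-5
|T(2,2) − T(1,1)| = 0.0002755 ≥ 5e-5
|T(3,3) − T(2,2)| = 0.0000004 < 5e-5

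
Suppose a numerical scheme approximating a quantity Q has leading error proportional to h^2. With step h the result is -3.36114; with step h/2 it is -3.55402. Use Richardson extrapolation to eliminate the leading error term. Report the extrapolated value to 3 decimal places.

-3.618

The leading error scales as h^2; refining by a factor of 2 reduces it by 2^2 = 4.
Extrapolated value = (4·A(h/2) − A(h)) / (4 − 1)
= (4·(-3.55402) − (-3.36114)) / 3
= -10.85494 / 3 = -3.61831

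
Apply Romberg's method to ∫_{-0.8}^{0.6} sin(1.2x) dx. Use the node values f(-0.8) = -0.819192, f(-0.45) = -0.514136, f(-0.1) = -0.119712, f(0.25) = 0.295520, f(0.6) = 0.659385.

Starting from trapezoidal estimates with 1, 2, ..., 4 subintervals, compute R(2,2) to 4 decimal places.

-0.1486

R(0,0) (trapezoid, 1 panel, h=1.4000): -0.111865
R(1,0) (trapezoid, 2 panels, h=0.7000): -0.139731
R(2,0) (trapezoid, 4 panels, h=0.3500): -0.146381
R(1,1) = -0.139731 + (-0.139731 − (-0.111865))/3 = -0.149020
R(2,1) = -0.146381 + (-0.146381 − (-0.139731))/3 = -0.148598
R(2,2) = -0.148598 + (-0.148598 − (-0.149020))/15 = -0.148570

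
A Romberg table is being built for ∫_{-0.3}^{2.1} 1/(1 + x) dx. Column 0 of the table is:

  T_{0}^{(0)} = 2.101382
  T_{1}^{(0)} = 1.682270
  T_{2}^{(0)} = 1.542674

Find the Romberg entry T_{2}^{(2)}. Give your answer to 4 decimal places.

1.4930

Richardson extrapolation on the trapezoidal column (denominator 4−1=3):
T_{1}^{(1)} = (4·1.682270 − 2.101382) / 3 = 1.542566
T_{2}^{(1)} = 1.542674 + (1.542674 − 1.682270)/3 = 1.496142
T_{2}^{(2)} = (16·1.496142 − 1.542566) / 15 = 1.493047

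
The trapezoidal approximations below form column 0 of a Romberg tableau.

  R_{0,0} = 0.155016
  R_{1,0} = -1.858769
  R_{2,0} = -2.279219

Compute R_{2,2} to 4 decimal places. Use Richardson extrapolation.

R_{1,1} = -1.858769 + (-1.858769 − 0.155016)/3 = -2.530031
R_{2,1} = (4·(-2.279219) − (-1.858769)) / 3 = -2.419369
R_{2,2} = -2.419369 + (-2.419369 − (-2.530031))/15 = -2.411992

-2.4120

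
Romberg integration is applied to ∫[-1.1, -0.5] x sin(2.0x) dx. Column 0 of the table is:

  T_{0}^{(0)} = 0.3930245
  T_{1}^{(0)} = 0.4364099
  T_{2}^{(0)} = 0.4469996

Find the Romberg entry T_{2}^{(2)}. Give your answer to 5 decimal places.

T_{1}^{(1)} = 0.4364099 + (0.4364099 − 0.3930245)/3 = 0.4508717
T_{2}^{(1)} = (4·0.4469996 − 0.4364099) / 3 = 0.4505295
T_{2}^{(2)} = (16·0.4505295 − 0.4508717) / 15 = 0.4505067

0.45051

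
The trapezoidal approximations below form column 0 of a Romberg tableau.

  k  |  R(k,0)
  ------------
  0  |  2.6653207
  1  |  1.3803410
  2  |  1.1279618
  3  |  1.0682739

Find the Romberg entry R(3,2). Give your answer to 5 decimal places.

1.04868

R(2,1) = (4·1.1279618 − 1.3803410) / 3 = 1.0438354
R(3,1) = (4·1.0682739 − 1.1279618) / 3 = 1.0483779
R(3,2) = (16·1.0483779 − 1.0438354) / 15 = 1.0486807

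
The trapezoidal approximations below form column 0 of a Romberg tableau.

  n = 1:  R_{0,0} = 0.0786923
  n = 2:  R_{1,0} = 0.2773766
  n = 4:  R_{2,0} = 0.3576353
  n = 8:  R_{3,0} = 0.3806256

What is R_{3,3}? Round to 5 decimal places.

R_{1,1} = 0.2773766 + (0.2773766 − 0.0786923)/3 = 0.3436047
R_{2,1} = (4·0.3576353 − 0.2773766) / 3 = 0.3843882
R_{3,1} = 0.3806256 + (0.3806256 − 0.3576353)/3 = 0.3882890
R_{2,2} = (16·0.3843882 − 0.3436047) / 15 = 0.3871071
R_{3,2} = 0.3882890 + (0.3882890 − 0.3843882)/15 = 0.3885491
R_{3,3} = 0.3885491 + (0.3885491 − 0.3871071)/63 = 0.3885720

0.38857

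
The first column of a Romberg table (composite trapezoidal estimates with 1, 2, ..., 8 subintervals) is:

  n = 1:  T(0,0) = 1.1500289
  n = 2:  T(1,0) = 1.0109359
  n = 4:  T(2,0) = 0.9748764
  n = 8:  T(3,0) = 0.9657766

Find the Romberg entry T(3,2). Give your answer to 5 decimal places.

0.96274

T(2,1) = 0.9748764 + (0.9748764 − 1.0109359)/3 = 0.9628566
T(3,1) = (4·0.9657766 − 0.9748764) / 3 = 0.9627433
T(3,2) = 0.9627433 + (0.9627433 − 0.9628566)/15 = 0.9627357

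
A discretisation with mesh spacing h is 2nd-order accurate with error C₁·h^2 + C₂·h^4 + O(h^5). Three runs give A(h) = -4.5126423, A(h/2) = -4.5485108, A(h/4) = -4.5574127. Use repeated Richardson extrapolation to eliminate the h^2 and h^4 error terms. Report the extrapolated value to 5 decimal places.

First eliminate the h^2 term (factor 2^2 = 4):
  B₁ = (4·(-4.5485108) − (-4.5126423))/3 = -4.5604670
  B₂ = (4·(-4.5574127) − (-4.5485108))/3 = -4.5603800
Then eliminate the h^4 term (factor 2^4 = 16):
  (16·(-4.5603800) − (-4.5604670))/15 = -4.5603742

-4.56037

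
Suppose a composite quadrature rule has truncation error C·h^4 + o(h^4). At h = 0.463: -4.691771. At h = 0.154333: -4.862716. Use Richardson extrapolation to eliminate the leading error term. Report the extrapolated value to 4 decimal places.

-4.8649

The leading error scales as h^4; refining by a factor of 3 reduces it by 3^4 = 81.
Extrapolated value = (81·A(h/3) − A(h)) / (81 − 1)
= (81·(-4.862716) − (-4.691771)) / 80
= -389.188225 / 80 = -4.864853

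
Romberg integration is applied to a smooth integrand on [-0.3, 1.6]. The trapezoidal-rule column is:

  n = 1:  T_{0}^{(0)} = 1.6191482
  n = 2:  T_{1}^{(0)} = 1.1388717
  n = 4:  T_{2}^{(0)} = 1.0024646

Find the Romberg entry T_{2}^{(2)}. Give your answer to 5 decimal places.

T_{1}^{(1)} = 1.1388717 + (1.1388717 − 1.6191482)/3 = 0.9787795
T_{2}^{(1)} = 1.0024646 + (1.0024646 − 1.1388717)/3 = 0.9569956
T_{2}^{(2)} = 0.9569956 + (0.9569956 − 0.9787795)/15 = 0.9555433

0.95554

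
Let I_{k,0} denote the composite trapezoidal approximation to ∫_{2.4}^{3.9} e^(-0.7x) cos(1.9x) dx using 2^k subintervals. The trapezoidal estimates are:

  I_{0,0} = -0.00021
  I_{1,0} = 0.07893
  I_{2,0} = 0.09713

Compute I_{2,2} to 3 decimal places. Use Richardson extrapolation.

0.103

Richardson extrapolation on the trapezoidal column (denominator 4−1=3):
I_{1,1} = 0.07893 + (0.07893 − (-0.00021))/3 = 0.10531
I_{2,1} = (4·0.09713 − 0.07893) / 3 = 0.10320
I_{2,2} = (16·0.10320 − 0.10531) / 15 = 0.10306
(Column j=1 coincides with Simpson's rule on the same nodes.)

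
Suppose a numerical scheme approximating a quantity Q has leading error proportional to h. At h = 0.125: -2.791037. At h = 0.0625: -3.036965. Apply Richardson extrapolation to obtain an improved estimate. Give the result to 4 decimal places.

-3.2829

The leading error scales as h; refining by a factor of 2 reduces it by 2^1 = 2.
Extrapolated value = (2·A(h/2) − A(h)) / (2 − 1)
= (2·(-3.036965) − (-2.791037)) / 1
= -3.282893 / 1 = -3.282893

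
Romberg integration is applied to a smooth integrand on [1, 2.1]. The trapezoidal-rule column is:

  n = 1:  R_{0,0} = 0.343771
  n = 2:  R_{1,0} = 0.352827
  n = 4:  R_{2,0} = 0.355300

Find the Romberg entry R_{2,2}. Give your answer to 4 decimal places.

R_{1,1} = 0.352827 + (0.352827 − 0.343771)/3 = 0.355846
R_{2,1} = 0.355300 + (0.355300 − 0.352827)/3 = 0.356124
R_{2,2} = 0.356124 + (0.356124 − 0.355846)/15 = 0.356143

0.3561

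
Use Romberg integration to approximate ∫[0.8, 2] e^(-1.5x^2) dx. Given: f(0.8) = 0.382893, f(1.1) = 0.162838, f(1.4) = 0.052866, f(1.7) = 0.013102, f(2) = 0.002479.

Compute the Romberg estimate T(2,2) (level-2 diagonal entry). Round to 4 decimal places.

T(0,0) (trapezoid, 1 panel, h=1.2000): 0.231223
T(1,0) (trapezoid, 2 panels, h=0.6000): 0.147331
T(2,0) (trapezoid, 4 panels, h=0.3000): 0.126448
T(1,1) = 0.147331 + (0.147331 − 0.231223)/3 = 0.119367
T(2,1) = 0.126448 + (0.126448 − 0.147331)/3 = 0.119487
T(2,2) = 0.119487 + (0.119487 − 0.119367)/15 = 0.119495

0.1195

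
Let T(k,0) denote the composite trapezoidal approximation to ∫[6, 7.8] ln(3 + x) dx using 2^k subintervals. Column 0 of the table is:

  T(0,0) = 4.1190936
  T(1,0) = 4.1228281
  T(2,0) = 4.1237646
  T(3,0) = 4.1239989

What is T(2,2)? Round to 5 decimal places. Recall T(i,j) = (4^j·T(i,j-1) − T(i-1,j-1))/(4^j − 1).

Richardson extrapolation on the trapezoidal column (denominator 4−1=3):
T(1,1) = 4.1228281 + (4.1228281 − 4.1190936)/3 = 4.1240729
T(2,1) = 4.1237646 + (4.1237646 − 4.1228281)/3 = 4.1240768
T(2,2) = (16·4.1240768 − 4.1240729) / 15 = 4.1240771

4.12408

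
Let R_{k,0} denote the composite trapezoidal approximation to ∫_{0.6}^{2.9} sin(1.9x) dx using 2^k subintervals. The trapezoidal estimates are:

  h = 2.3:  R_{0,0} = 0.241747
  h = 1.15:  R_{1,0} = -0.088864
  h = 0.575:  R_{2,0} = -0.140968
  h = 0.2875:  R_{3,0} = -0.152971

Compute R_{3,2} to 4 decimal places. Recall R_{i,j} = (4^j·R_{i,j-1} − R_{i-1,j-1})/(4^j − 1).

R_{2,1} = -0.140968 + (-0.140968 − (-0.088864))/3 = -0.158336
R_{3,1} = (4·(-0.152971) − (-0.140968)) / 3 = -0.156972
R_{3,2} = -0.156972 + (-0.156972 − (-0.158336))/15 = -0.156881

-0.1569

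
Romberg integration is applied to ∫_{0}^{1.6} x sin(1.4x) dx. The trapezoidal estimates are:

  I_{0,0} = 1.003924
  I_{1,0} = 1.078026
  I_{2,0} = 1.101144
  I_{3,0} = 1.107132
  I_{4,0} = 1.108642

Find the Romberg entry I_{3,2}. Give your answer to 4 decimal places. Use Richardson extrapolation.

1.1091

I_{2,1} = (4·1.101144 − 1.078026) / 3 = 1.108850
I_{3,1} = (4·1.107132 − 1.101144) / 3 = 1.109128
I_{3,2} = (16·1.109128 − 1.108850) / 15 = 1.109147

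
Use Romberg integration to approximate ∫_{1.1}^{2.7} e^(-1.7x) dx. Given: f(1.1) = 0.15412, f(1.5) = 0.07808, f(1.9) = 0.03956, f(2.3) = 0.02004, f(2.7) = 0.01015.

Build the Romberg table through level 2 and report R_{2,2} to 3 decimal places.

R_{0,0} (trapezoid, 1 panel, h=1.6000): 0.13142
R_{1,0} (trapezoid, 2 panels, h=0.8000): 0.09736
R_{2,0} (trapezoid, 4 panels, h=0.4000): 0.08793
R_{1,1} = 0.09736 + (0.09736 − 0.13142)/3 = 0.08601
R_{2,1} = 0.08793 + (0.08793 − 0.09736)/3 = 0.08479
R_{2,2} = 0.08479 + (0.08479 − 0.08601)/15 = 0.08471

0.085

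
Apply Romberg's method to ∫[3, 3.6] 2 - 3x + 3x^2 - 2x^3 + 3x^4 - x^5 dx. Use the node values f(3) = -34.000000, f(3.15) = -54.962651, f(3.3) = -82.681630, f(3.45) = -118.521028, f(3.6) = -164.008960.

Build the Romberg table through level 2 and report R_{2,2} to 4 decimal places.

-52.8648

R_{0,0} (trapezoid, 1 panel, h=0.6000): -59.402688
R_{1,0} (trapezoid, 2 panels, h=0.3000): -54.505833
R_{2,0} (trapezoid, 4 panels, h=0.1500): -53.275468
R_{1,1} = -54.505833 + (-54.505833 − (-59.402688))/3 = -52.873548
R_{2,1} = -53.275468 + (-53.275468 − (-54.505833))/3 = -52.865346
R_{2,2} = -52.865346 + (-52.865346 − (-52.873548))/15 = -52.864799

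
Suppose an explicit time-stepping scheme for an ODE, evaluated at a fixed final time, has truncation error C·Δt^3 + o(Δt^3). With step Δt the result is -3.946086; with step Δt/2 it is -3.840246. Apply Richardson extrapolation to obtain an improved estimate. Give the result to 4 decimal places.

-3.8251

The leading error scales as Δt^3; refining by a factor of 2 reduces it by 2^3 = 8.
Extrapolated value = (8·A(Δt/2) − A(Δt)) / (8 − 1)
= (8·(-3.840246) − (-3.946086)) / 7
= -26.775882 / 7 = -3.825126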